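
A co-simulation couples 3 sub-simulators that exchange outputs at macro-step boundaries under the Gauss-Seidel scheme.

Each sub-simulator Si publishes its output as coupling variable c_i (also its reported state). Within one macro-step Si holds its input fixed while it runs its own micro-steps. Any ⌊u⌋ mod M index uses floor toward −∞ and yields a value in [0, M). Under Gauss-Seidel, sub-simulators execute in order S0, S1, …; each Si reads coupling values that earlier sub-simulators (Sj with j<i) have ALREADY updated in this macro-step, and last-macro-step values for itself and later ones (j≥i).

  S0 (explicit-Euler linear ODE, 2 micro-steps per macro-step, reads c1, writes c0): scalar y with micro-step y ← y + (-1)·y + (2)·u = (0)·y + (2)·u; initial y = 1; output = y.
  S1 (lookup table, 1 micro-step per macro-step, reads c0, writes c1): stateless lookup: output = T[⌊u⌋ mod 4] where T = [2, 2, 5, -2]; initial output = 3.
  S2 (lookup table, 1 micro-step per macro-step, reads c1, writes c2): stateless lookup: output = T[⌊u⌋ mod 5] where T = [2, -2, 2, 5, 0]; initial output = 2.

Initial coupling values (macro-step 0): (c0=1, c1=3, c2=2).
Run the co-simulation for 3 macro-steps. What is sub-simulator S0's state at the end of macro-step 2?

macro 1: S0 reads c1=3 → after 2×micro: 6; S1 reads c0=6 → after 1×micro: 5; S2 reads c1=5 → after 1×micro: 2 ⇒ (c0=6, c1=5, c2=2)
macro 2: S0 reads c1=5 → after 2×micro: 10; S1 reads c0=10 → after 1×micro: 5; S2 reads c1=5 → after 1×micro: 2 ⇒ (c0=10, c1=5, c2=2)
macro 3: S0 reads c1=5 → after 2×micro: 10; S1 reads c0=10 → after 1×micro: 5; S2 reads c1=5 → after 1×micro: 2 ⇒ (c0=10, c1=5, c2=2)

S0 state at macro-step 2 = 10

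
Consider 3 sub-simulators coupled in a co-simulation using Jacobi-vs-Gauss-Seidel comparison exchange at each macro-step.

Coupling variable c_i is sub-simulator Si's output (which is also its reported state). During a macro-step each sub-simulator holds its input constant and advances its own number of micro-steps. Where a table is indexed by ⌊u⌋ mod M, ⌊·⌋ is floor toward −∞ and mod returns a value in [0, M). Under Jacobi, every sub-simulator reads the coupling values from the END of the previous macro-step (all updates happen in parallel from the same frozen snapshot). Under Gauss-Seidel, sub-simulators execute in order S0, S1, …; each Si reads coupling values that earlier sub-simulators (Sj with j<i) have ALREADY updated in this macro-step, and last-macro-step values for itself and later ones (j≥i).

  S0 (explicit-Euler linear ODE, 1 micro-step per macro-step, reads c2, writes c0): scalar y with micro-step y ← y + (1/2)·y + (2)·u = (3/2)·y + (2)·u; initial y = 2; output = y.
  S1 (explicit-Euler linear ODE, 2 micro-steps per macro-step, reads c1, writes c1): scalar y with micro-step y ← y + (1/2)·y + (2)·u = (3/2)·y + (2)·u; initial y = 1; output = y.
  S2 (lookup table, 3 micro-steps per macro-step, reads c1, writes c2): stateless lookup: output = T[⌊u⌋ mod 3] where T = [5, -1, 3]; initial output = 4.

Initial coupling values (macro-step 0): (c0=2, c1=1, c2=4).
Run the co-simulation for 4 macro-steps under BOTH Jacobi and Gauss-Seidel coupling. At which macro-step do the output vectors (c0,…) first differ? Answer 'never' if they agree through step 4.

[Jacobi] macro 1: S0 reads c2=4 → after 1×micro: 11; S1 reads c1=1 → after 2×micro: 29/4; S2 reads c1=1 → after 3×micro: -1 ⇒ (c0=11, c1=29/4, c2=-1)
[Jacobi] macro 2: S0 reads c2=-1 → after 1×micro: 29/2; S1 reads c1=29/4 → after 2×micro: 841/16; S2 reads c1=29/4 → after 3×micro: -1 ⇒ (c0=29/2, c1=841/16, c2=-1)
[Jacobi] macro 3: S0 reads c2=-1 → after 1×micro: 79/4; S1 reads c1=841/16 → after 2×micro: 24389/64; S2 reads c1=841/16 → after 3×micro: -1 ⇒ (c0=79/4, c1=24389/64, c2=-1)
[Jacobi] macro 4: S0 reads c2=-1 → after 1×micro: 221/8; S1 reads c1=24389/64 → after 2×micro: 707281/256; S2 reads c1=24389/64 → after 3×micro: 5 ⇒ (c0=221/8, c1=707281/256, c2=5)
[Gauss-Seidel] macro 1: S0 reads c2=4 → after 1×micro: 11; S1 reads c1=1 → after 2×micro: 29/4; S2 reads c1=29/4 → after 3×micro: -1 ⇒ (c0=11, c1=29/4, c2=-1)
[Gauss-Seidel] macro 2: S0 reads c2=-1 → after 1×micro: 29/2; S1 reads c1=29/4 → after 2×micro: 841/16; S2 reads c1=841/16 → after 3×micro: -1 ⇒ (c0=29/2, c1=841/16, c2=-1)
[Gauss-Seidel] macro 3: S0 reads c2=-1 → after 1×micro: 79/4; S1 reads c1=841/16 → after 2×micro: 24389/64; S2 reads c1=24389/64 → after 3×micro: 5 ⇒ (c0=79/4, c1=24389/64, c2=5)
[Gauss-Seidel] macro 4: S0 reads c2=5 → after 1×micro: 317/8; S1 reads c1=24389/64 → after 2×micro: 707281/256; S2 reads c1=707281/256 → after 3×micro: 3 ⇒ (c0=317/8, c1=707281/256, c2=3)

first divergence at macro-step: 3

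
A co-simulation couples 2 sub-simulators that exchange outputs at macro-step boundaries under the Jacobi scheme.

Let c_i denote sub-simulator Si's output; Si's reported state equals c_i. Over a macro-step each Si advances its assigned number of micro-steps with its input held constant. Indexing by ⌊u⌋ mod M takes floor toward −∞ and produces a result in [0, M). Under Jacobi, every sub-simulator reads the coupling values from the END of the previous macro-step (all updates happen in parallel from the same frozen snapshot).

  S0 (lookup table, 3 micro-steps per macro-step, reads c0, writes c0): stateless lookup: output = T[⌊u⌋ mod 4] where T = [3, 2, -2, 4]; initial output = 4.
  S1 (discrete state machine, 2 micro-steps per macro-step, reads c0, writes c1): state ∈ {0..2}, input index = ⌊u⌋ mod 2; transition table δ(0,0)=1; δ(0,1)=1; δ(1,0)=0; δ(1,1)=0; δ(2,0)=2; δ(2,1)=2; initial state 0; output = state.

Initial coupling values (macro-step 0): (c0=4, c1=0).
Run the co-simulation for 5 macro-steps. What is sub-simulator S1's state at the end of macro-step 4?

macro 1: S0 reads c0=4 → after 3×micro: 3; S1 reads c0=4 → after 2×micro: 0 ⇒ (c0=3, c1=0)
macro 2: S0 reads c0=3 → after 3×micro: 4; S1 reads c0=3 → after 2×micro: 0 ⇒ (c0=4, c1=0)
macro 3: S0 reads c0=4 → after 3×micro: 3; S1 reads c0=4 → after 2×micro: 0 ⇒ (c0=3, c1=0)
macro 4: S0 reads c0=3 → after 3×micro: 4; S1 reads c0=3 → after 2×micro: 0 ⇒ (c0=4, c1=0)
macro 5: S0 reads c0=4 → after 3×micro: 3; S1 reads c0=4 → after 2×micro: 0 ⇒ (c0=3, c1=0)

S1 state at macro-step 4 = 0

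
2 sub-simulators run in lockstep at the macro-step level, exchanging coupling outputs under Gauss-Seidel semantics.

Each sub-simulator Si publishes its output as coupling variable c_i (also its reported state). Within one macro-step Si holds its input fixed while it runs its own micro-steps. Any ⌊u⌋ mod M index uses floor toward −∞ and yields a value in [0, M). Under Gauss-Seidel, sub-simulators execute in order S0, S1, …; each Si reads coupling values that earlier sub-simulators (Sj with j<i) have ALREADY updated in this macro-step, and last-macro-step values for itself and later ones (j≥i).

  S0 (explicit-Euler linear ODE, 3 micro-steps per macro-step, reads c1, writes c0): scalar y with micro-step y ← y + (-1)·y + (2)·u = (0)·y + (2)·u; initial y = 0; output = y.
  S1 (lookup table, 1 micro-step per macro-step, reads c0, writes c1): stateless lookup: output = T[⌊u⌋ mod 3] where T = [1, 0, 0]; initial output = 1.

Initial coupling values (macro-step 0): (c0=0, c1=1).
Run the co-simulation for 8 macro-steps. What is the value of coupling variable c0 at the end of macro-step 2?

c0 at macro-step 2 = 0

macro 1: S0 reads c1=1 → after 3×micro: 2; S1 reads c0=2 → after 1×micro: 0 ⇒ (c0=2, c1=0)
macro 2: S0 reads c1=0 → after 3×micro: 0; S1 reads c0=0 → after 1×micro: 1 ⇒ (c0=0, c1=1)
macro 3: S0 reads c1=1 → after 3×micro: 2; S1 reads c0=2 → after 1×micro: 0 ⇒ (c0=2, c1=0)
macro 4: S0 reads c1=0 → after 3×micro: 0; S1 reads c0=0 → after 1×micro: 1 ⇒ (c0=0, c1=1)
macro 5: S0 reads c1=1 → after 3×micro: 2; S1 reads c0=2 → after 1×micro: 0 ⇒ (c0=2, c1=0)
macro 6: S0 reads c1=0 → after 3×micro: 0; S1 reads c0=0 → after 1×micro: 1 ⇒ (c0=0, c1=1)
macro 7: S0 reads c1=1 → after 3×micro: 2; S1 reads c0=2 → after 1×micro: 0 ⇒ (c0=2, c1=0)
macro 8: S0 reads c1=0 → after 3×micro: 0; S1 reads c0=0 → after 1×micro: 1 ⇒ (c0=0, c1=1)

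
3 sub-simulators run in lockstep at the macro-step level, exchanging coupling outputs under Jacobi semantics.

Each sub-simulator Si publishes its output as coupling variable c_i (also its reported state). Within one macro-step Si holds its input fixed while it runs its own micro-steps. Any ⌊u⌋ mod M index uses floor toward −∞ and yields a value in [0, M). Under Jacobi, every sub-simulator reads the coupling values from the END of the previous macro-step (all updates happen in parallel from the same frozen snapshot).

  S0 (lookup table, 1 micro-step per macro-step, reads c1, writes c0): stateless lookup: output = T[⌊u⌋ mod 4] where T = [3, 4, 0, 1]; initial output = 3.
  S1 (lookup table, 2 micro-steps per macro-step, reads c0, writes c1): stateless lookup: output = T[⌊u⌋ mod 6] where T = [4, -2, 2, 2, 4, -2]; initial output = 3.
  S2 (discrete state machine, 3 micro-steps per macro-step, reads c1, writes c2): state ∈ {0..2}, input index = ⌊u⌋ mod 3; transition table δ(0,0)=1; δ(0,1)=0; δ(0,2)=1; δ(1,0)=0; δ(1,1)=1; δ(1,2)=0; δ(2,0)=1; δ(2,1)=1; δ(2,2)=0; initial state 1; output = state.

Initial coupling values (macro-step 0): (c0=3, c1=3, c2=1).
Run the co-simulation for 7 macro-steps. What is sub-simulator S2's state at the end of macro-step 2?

S2 state at macro-step 2 = 1

macro 1: S0 reads c1=3 → after 1×micro: 1; S1 reads c0=3 → after 2×micro: 2; S2 reads c1=3 → after 3×micro: 0 ⇒ (c0=1, c1=2, c2=0)
macro 2: S0 reads c1=2 → after 1×micro: 0; S1 reads c0=1 → after 2×micro: -2; S2 reads c1=2 → after 3×micro: 1 ⇒ (c0=0, c1=-2, c2=1)
macro 3: S0 reads c1=-2 → after 1×micro: 0; S1 reads c0=0 → after 2×micro: 4; S2 reads c1=-2 → after 3×micro: 1 ⇒ (c0=0, c1=4, c2=1)
macro 4: S0 reads c1=4 → after 1×micro: 3; S1 reads c0=0 → after 2×micro: 4; S2 reads c1=4 → after 3×micro: 1 ⇒ (c0=3, c1=4, c2=1)
macro 5: S0 reads c1=4 → after 1×micro: 3; S1 reads c0=3 → after 2×micro: 2; S2 reads c1=4 → after 3×micro: 1 ⇒ (c0=3, c1=2, c2=1)
macro 6: S0 reads c1=2 → after 1×micro: 0; S1 reads c0=3 → after 2×micro: 2; S2 reads c1=2 → after 3×micro: 0 ⇒ (c0=0, c1=2, c2=0)
macro 7: S0 reads c1=2 → after 1×micro: 0; S1 reads c0=0 → after 2×micro: 4; S2 reads c1=2 → after 3×micro: 1 ⇒ (c0=0, c1=4, c2=1)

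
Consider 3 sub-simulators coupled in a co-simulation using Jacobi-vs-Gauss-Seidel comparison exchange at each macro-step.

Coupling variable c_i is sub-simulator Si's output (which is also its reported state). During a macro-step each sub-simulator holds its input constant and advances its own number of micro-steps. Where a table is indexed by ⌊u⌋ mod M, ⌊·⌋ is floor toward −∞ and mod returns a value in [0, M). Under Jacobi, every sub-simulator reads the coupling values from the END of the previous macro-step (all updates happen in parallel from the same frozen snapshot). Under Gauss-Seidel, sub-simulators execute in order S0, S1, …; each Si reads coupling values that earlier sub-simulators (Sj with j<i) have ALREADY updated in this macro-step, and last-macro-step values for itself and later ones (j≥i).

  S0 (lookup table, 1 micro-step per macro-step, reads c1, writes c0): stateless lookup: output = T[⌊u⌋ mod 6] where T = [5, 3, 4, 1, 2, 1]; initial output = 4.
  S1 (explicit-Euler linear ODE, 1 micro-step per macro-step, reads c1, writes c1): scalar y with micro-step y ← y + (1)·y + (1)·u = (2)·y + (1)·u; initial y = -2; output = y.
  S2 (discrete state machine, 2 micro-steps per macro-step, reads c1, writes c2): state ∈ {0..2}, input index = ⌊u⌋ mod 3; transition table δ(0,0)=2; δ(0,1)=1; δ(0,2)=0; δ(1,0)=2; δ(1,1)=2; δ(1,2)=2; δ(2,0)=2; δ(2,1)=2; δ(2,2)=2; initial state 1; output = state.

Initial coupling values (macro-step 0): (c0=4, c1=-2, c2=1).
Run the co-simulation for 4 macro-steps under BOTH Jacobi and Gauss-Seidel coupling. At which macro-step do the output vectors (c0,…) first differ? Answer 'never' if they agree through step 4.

first divergence at macro-step: never

[Jacobi] macro 1: S0 reads c1=-2 → after 1×micro: 2; S1 reads c1=-2 → after 1×micro: -6; S2 reads c1=-2 → after 2×micro: 2 ⇒ (c0=2, c1=-6, c2=2)
[Jacobi] macro 2: S0 reads c1=-6 → after 1×micro: 5; S1 reads c1=-6 → after 1×micro: -18; S2 reads c1=-6 → after 2×micro: 2 ⇒ (c0=5, c1=-18, c2=2)
[Jacobi] macro 3: S0 reads c1=-18 → after 1×micro: 5; S1 reads c1=-18 → after 1×micro: -54; S2 reads c1=-18 → after 2×micro: 2 ⇒ (c0=5, c1=-54, c2=2)
[Jacobi] macro 4: S0 reads c1=-54 → after 1×micro: 5; S1 reads c1=-54 → after 1×micro: -162; S2 reads c1=-54 → after 2×micro: 2 ⇒ (c0=5, c1=-162, c2=2)
[Gauss-Seidel] macro 1: S0 reads c1=-2 → after 1×micro: 2; S1 reads c1=-2 → after 1×micro: -6; S2 reads c1=-6 → after 2×micro: 2 ⇒ (c0=2, c1=-6, c2=2)
[Gauss-Seidel] macro 2: S0 reads c1=-6 → after 1×micro: 5; S1 reads c1=-6 → after 1×micro: -18; S2 reads c1=-18 → after 2×micro: 2 ⇒ (c0=5, c1=-18, c2=2)
[Gauss-Seidel] macro 3: S0 reads c1=-18 → after 1×micro: 5; S1 reads c1=-18 → after 1×micro: -54; S2 reads c1=-54 → after 2×micro: 2 ⇒ (c0=5, c1=-54, c2=2)
[Gauss-Seidel] macro 4: S0 reads c1=-54 → after 1×micro: 5; S1 reads c1=-54 → after 1×micro: -162; S2 reads c1=-162 → after 2×micro: 2 ⇒ (c0=5, c1=-162, c2=2)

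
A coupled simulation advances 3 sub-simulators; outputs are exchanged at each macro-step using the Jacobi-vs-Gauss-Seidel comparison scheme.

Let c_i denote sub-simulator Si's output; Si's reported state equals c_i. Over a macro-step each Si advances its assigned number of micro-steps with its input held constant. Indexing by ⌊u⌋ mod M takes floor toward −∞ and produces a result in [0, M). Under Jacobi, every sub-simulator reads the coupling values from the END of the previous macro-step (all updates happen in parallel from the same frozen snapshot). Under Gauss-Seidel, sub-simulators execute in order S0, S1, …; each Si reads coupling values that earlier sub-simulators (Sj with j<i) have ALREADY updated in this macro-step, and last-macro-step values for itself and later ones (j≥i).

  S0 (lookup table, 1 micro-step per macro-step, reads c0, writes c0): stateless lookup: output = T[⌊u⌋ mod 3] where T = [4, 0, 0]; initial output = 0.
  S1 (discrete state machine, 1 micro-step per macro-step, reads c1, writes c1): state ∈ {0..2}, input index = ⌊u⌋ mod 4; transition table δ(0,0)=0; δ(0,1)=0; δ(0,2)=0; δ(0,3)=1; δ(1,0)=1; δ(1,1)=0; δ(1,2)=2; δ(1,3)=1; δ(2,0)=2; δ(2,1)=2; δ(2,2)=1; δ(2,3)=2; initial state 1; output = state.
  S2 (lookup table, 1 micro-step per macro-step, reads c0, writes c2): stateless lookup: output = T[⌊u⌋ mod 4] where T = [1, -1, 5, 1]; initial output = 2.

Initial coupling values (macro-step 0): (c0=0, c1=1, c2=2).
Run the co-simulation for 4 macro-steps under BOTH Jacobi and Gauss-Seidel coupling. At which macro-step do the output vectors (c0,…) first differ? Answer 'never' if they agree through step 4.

first divergence at macro-step: never

[Jacobi] macro 1: S0 reads c0=0 → after 1×micro: 4; S1 reads c1=1 → after 1×micro: 0; S2 reads c0=0 → after 1×micro: 1 ⇒ (c0=4, c1=0, c2=1)
[Jacobi] macro 2: S0 reads c0=4 → after 1×micro: 0; S1 reads c1=0 → after 1×micro: 0; S2 reads c0=4 → after 1×micro: 1 ⇒ (c0=0, c1=0, c2=1)
[Jacobi] macro 3: S0 reads c0=0 → after 1×micro: 4; S1 reads c1=0 → after 1×micro: 0; S2 reads c0=0 → after 1×micro: 1 ⇒ (c0=4, c1=0, c2=1)
[Jacobi] macro 4: S0 reads c0=4 → after 1×micro: 0; S1 reads c1=0 → after 1×micro: 0; S2 reads c0=4 → after 1×micro: 1 ⇒ (c0=0, c1=0, c2=1)
[Gauss-Seidel] macro 1: S0 reads c0=0 → after 1×micro: 4; S1 reads c1=1 → after 1×micro: 0; S2 reads c0=4 → after 1×micro: 1 ⇒ (c0=4, c1=0, c2=1)
[Gauss-Seidel] macro 2: S0 reads c0=4 → after 1×micro: 0; S1 reads c1=0 → after 1×micro: 0; S2 reads c0=0 → after 1×micro: 1 ⇒ (c0=0, c1=0, c2=1)
[Gauss-Seidel] macro 3: S0 reads c0=0 → after 1×micro: 4; S1 reads c1=0 → after 1×micro: 0; S2 reads c0=4 → after 1×micro: 1 ⇒ (c0=4, c1=0, c2=1)
[Gauss-Seidel] macro 4: S0 reads c0=4 → after 1×micro: 0; S1 reads c1=0 → after 1×micro: 0; S2 reads c0=0 → after 1×micro: 1 ⇒ (c0=0, c1=0, c2=1)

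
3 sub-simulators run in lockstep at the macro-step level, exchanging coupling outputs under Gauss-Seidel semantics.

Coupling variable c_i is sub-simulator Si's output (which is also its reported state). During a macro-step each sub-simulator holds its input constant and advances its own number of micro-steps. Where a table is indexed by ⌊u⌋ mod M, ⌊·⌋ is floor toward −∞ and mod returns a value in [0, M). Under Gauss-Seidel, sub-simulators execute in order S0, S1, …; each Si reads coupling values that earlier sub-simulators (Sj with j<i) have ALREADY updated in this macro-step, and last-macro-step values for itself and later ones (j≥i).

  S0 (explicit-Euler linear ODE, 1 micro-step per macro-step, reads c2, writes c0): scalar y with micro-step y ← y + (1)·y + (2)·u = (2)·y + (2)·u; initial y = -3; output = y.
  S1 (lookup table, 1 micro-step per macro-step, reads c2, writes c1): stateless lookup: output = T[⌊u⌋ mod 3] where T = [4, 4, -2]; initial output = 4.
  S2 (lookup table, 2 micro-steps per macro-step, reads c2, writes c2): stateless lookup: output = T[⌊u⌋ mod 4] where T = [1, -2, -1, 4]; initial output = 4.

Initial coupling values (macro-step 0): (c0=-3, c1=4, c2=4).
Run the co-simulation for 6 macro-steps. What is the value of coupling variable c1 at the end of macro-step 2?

c1 at macro-step 2 = 4

macro 1: S0 reads c2=4 → after 1×micro: 2; S1 reads c2=4 → after 1×micro: 4; S2 reads c2=4 → after 2×micro: 1 ⇒ (c0=2, c1=4, c2=1)
macro 2: S0 reads c2=1 → after 1×micro: 6; S1 reads c2=1 → after 1×micro: 4; S2 reads c2=1 → after 2×micro: -2 ⇒ (c0=6, c1=4, c2=-2)
macro 3: S0 reads c2=-2 → after 1×micro: 8; S1 reads c2=-2 → after 1×micro: 4; S2 reads c2=-2 → after 2×micro: -1 ⇒ (c0=8, c1=4, c2=-1)
macro 4: S0 reads c2=-1 → after 1×micro: 14; S1 reads c2=-1 → after 1×micro: -2; S2 reads c2=-1 → after 2×micro: 4 ⇒ (c0=14, c1=-2, c2=4)
macro 5: S0 reads c2=4 → after 1×micro: 36; S1 reads c2=4 → after 1×micro: 4; S2 reads c2=4 → after 2×micro: 1 ⇒ (c0=36, c1=4, c2=1)
macro 6: S0 reads c2=1 → after 1×micro: 74; S1 reads c2=1 → after 1×micro: 4; S2 reads c2=1 → after 2×micro: -2 ⇒ (c0=74, c1=4, c2=-2)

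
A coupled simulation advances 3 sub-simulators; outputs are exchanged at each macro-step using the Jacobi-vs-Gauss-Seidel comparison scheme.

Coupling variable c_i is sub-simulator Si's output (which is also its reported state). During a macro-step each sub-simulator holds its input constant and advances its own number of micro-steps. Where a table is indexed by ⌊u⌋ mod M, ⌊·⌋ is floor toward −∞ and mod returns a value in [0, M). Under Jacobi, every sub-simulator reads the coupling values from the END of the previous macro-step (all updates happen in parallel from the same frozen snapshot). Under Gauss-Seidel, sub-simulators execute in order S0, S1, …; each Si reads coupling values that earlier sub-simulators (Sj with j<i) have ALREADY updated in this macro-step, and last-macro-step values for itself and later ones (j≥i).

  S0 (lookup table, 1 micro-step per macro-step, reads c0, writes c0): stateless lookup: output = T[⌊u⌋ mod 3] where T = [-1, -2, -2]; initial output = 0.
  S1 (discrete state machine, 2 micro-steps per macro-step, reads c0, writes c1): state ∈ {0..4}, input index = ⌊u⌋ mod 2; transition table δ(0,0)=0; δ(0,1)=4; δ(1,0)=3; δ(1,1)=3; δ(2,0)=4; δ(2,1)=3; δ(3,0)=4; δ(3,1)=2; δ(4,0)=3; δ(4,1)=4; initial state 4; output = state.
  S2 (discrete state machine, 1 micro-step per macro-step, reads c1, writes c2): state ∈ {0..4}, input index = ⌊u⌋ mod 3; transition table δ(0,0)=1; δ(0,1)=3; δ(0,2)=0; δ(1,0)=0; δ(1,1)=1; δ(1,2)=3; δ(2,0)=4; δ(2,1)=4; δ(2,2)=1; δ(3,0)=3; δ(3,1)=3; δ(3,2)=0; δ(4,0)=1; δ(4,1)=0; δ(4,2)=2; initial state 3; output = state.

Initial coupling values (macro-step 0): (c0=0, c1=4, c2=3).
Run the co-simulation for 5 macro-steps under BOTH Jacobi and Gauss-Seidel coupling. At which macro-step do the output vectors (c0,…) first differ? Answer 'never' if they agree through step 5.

first divergence at macro-step: never

[Jacobi] macro 1: S0 reads c0=0 → after 1×micro: -1; S1 reads c0=0 → after 2×micro: 4; S2 reads c1=4 → after 1×micro: 3 ⇒ (c0=-1, c1=4, c2=3)
[Jacobi] macro 2: S0 reads c0=-1 → after 1×micro: -2; S1 reads c0=-1 → after 2×micro: 4; S2 reads c1=4 → after 1×micro: 3 ⇒ (c0=-2, c1=4, c2=3)
[Jacobi] macro 3: S0 reads c0=-2 → after 1×micro: -2; S1 reads c0=-2 → after 2×micro: 4; S2 reads c1=4 → after 1×micro: 3 ⇒ (c0=-2, c1=4, c2=3)
[Jacobi] macro 4: S0 reads c0=-2 → after 1×micro: -2; S1 reads c0=-2 → after 2×micro: 4; S2 reads c1=4 → after 1×micro: 3 ⇒ (c0=-2, c1=4, c2=3)
[Jacobi] macro 5: S0 reads c0=-2 → after 1×micro: -2; S1 reads c0=-2 → after 2×micro: 4; S2 reads c1=4 → after 1×micro: 3 ⇒ (c0=-2, c1=4, c2=3)
[Gauss-Seidel] macro 1: S0 reads c0=0 → after 1×micro: -1; S1 reads c0=-1 → after 2×micro: 4; S2 reads c1=4 → after 1×micro: 3 ⇒ (c0=-1, c1=4, c2=3)
[Gauss-Seidel] macro 2: S0 reads c0=-1 → after 1×micro: -2; S1 reads c0=-2 → after 2×micro: 4; S2 reads c1=4 → after 1×micro: 3 ⇒ (c0=-2, c1=4, c2=3)
[Gauss-Seidel] macro 3: S0 reads c0=-2 → after 1×micro: -2; S1 reads c0=-2 → after 2×micro: 4; S2 reads c1=4 → after 1×micro: 3 ⇒ (c0=-2, c1=4, c2=3)
[Gauss-Seidel] macro 4: S0 reads c0=-2 → after 1×micro: -2; S1 reads c0=-2 → after 2×micro: 4; S2 reads c1=4 → after 1×micro: 3 ⇒ (c0=-2, c1=4, c2=3)
[Gauss-Seidel] macro 5: S0 reads c0=-2 → after 1×micro: -2; S1 reads c0=-2 → after 2×micro: 4; S2 reads c1=4 → after 1×micro: 3 ⇒ (c0=-2, c1=4, c2=3)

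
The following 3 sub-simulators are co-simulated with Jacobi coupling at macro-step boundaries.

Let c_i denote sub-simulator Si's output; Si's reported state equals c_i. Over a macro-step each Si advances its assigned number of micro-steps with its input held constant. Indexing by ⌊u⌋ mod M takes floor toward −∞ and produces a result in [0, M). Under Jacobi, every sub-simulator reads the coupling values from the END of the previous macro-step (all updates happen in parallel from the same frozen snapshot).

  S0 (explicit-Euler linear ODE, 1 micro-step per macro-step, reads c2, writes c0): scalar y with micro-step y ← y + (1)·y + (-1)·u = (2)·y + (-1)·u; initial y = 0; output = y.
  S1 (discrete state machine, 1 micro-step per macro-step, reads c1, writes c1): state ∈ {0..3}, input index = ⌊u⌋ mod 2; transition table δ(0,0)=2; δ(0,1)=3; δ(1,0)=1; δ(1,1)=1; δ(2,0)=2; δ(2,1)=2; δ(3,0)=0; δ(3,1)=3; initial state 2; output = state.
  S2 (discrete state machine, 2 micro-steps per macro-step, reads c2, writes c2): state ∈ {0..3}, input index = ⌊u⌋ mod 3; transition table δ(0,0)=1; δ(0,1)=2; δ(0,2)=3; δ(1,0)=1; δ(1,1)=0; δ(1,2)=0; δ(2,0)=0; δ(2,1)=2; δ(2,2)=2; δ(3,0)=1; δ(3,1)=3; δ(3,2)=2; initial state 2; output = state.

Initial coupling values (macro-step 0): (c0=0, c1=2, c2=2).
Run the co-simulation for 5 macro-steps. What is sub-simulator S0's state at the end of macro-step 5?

macro 1: S0 reads c2=2 → after 1×micro: -2; S1 reads c1=2 → after 1×micro: 2; S2 reads c2=2 → after 2×micro: 2 ⇒ (c0=-2, c1=2, c2=2)
macro 2: S0 reads c2=2 → after 1×micro: -6; S1 reads c1=2 → after 1×micro: 2; S2 reads c2=2 → after 2×micro: 2 ⇒ (c0=-6, c1=2, c2=2)
macro 3: S0 reads c2=2 → after 1×micro: -14; S1 reads c1=2 → after 1×micro: 2; S2 reads c2=2 → after 2×micro: 2 ⇒ (c0=-14, c1=2, c2=2)
macro 4: S0 reads c2=2 → after 1×micro: -30; S1 reads c1=2 → after 1×micro: 2; S2 reads c2=2 → after 2×micro: 2 ⇒ (c0=-30, c1=2, c2=2)
macro 5: S0 reads c2=2 → after 1×micro: -62; S1 reads c1=2 → after 1×micro: 2; S2 reads c2=2 → after 2×micro: 2 ⇒ (c0=-62, c1=2, c2=2)

S0 state at macro-step 5 = -62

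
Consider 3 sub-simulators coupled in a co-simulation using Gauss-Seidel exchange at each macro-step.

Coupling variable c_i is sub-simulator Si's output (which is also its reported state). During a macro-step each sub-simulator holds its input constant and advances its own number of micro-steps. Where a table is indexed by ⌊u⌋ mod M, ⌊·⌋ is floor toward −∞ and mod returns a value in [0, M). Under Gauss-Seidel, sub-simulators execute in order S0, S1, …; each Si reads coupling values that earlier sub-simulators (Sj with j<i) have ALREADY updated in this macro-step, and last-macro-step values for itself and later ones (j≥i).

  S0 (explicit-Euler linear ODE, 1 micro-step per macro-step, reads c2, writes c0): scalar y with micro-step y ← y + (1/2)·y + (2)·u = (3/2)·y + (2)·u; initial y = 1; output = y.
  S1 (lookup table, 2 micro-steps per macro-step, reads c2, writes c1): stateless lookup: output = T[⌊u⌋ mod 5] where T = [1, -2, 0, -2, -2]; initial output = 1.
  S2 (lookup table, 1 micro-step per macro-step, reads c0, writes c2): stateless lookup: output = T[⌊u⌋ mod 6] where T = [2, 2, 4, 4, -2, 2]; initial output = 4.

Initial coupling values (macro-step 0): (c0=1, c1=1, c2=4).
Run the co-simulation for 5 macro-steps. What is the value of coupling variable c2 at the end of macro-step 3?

c2 at macro-step 3 = 2

macro 1: S0 reads c2=4 → after 1×micro: 19/2; S1 reads c2=4 → after 2×micro: -2; S2 reads c0=19/2 → after 1×micro: 4 ⇒ (c0=19/2, c1=-2, c2=4)
macro 2: S0 reads c2=4 → after 1×micro: 89/4; S1 reads c2=4 → after 2×micro: -2; S2 reads c0=89/4 → after 1×micro: -2 ⇒ (c0=89/4, c1=-2, c2=-2)
macro 3: S0 reads c2=-2 → after 1×micro: 235/8; S1 reads c2=-2 → after 2×micro: -2; S2 reads c0=235/8 → after 1×micro: 2 ⇒ (c0=235/8, c1=-2, c2=2)
macro 4: S0 reads c2=2 → after 1×micro: 769/16; S1 reads c2=2 → after 2×micro: 0; S2 reads c0=769/16 → after 1×micro: 2 ⇒ (c0=769/16, c1=0, c2=2)
macro 5: S0 reads c2=2 → after 1×micro: 2435/32; S1 reads c2=2 → after 2×micro: 0; S2 reads c0=2435/32 → after 1×micro: -2 ⇒ (c0=2435/32, c1=0, c2=-2)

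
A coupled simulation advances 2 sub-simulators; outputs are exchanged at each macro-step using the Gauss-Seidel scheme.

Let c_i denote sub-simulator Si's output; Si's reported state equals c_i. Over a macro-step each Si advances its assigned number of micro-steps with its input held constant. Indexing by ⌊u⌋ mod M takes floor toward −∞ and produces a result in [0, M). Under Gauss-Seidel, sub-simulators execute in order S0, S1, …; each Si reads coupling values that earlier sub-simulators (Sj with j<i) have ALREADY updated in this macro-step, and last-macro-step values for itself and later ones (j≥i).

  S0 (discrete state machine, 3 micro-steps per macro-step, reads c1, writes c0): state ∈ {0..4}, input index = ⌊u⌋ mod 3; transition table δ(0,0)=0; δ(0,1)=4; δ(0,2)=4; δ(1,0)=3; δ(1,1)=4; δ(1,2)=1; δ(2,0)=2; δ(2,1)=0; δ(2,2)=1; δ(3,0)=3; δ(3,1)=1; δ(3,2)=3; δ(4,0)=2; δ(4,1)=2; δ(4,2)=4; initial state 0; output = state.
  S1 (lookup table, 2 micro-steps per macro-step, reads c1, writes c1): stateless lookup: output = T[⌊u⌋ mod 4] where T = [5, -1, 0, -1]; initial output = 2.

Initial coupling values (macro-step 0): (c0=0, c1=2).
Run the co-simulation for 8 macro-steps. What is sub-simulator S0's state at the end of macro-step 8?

macro 1: S0 reads c1=2 → after 3×micro: 4; S1 reads c1=2 → after 2×micro: 0 ⇒ (c0=4, c1=0)
macro 2: S0 reads c1=0 → after 3×micro: 2; S1 reads c1=0 → after 2×micro: 5 ⇒ (c0=2, c1=5)
macro 3: S0 reads c1=5 → after 3×micro: 1; S1 reads c1=5 → after 2×micro: -1 ⇒ (c0=1, c1=-1)
macro 4: S0 reads c1=-1 → after 3×micro: 1; S1 reads c1=-1 → after 2×micro: -1 ⇒ (c0=1, c1=-1)
macro 5: S0 reads c1=-1 → after 3×micro: 1; S1 reads c1=-1 → after 2×micro: -1 ⇒ (c0=1, c1=-1)
macro 6: S0 reads c1=-1 → after 3×micro: 1; S1 reads c1=-1 → after 2×micro: -1 ⇒ (c0=1, c1=-1)
macro 7: S0 reads c1=-1 → after 3×micro: 1; S1 reads c1=-1 → after 2×micro: -1 ⇒ (c0=1, c1=-1)
macro 8: S0 reads c1=-1 → after 3×micro: 1; S1 reads c1=-1 → after 2×micro: -1 ⇒ (c0=1, c1=-1)

S0 state at macro-step 8 = 1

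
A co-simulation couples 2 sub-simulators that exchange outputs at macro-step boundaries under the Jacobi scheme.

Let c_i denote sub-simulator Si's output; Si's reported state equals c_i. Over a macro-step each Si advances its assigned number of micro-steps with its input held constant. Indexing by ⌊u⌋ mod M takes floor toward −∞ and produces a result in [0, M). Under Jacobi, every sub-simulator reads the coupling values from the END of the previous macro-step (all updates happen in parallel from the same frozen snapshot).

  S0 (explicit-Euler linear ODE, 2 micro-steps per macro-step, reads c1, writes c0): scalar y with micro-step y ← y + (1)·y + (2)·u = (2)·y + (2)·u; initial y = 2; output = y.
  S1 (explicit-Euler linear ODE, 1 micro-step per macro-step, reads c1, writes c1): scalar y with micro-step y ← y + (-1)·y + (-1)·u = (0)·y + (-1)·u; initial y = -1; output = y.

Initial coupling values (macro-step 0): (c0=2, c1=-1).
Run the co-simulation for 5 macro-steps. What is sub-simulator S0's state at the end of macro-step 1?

macro 1: S0 reads c1=-1 → after 2×micro: 2; S1 reads c1=-1 → after 1×micro: 1 ⇒ (c0=2, c1=1)
macro 2: S0 reads c1=1 → after 2×micro: 14; S1 reads c1=1 → after 1×micro: -1 ⇒ (c0=14, c1=-1)
macro 3: S0 reads c1=-1 → after 2×micro: 50; S1 reads c1=-1 → after 1×micro: 1 ⇒ (c0=50, c1=1)
macro 4: S0 reads c1=1 → after 2×micro: 206; S1 reads c1=1 → after 1×micro: -1 ⇒ (c0=206, c1=-1)
macro 5: S0 reads c1=-1 → after 2×micro: 818; S1 reads c1=-1 → after 1×micro: 1 ⇒ (c0=818, c1=1)

S0 state at macro-step 1 = 2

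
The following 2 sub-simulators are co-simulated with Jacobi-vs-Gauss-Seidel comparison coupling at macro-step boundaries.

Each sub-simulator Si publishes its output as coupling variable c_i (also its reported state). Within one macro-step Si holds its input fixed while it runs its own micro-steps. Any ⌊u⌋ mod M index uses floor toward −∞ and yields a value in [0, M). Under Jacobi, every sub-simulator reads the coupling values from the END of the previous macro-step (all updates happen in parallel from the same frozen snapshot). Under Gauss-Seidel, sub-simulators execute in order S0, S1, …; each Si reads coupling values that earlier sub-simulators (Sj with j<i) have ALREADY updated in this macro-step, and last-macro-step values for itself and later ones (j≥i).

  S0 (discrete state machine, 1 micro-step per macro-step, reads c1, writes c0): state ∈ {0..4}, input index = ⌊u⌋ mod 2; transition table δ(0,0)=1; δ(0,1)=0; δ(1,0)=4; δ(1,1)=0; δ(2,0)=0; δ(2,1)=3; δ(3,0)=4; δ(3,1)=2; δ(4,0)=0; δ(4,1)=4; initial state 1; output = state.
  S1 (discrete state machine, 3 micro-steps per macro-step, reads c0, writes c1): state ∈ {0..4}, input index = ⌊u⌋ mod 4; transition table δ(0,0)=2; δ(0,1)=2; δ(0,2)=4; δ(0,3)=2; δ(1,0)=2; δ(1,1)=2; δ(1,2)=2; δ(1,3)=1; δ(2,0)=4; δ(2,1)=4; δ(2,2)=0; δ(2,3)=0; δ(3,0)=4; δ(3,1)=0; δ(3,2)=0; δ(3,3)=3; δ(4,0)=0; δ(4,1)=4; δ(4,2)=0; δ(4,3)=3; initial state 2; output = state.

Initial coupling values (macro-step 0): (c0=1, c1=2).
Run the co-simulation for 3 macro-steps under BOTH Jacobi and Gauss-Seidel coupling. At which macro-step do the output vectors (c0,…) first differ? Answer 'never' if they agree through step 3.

[Jacobi] macro 1: S0 reads c1=2 → after 1×micro: 4; S1 reads c0=1 → after 3×micro: 4 ⇒ (c0=4, c1=4)
[Jacobi] macro 2: S0 reads c1=4 → after 1×micro: 0; S1 reads c0=4 → after 3×micro: 4 ⇒ (c0=0, c1=4)
[Jacobi] macro 3: S0 reads c1=4 → after 1×micro: 1; S1 reads c0=0 → after 3×micro: 4 ⇒ (c0=1, c1=4)
[Gauss-Seidel] macro 1: S0 reads c1=2 → after 1×micro: 4; S1 reads c0=4 → after 3×micro: 2 ⇒ (c0=4, c1=2)
[Gauss-Seidel] macro 2: S0 reads c1=2 → after 1×micro: 0; S1 reads c0=0 → after 3×micro: 2 ⇒ (c0=0, c1=2)
[Gauss-Seidel] macro 3: S0 reads c1=2 → after 1×micro: 1; S1 reads c0=1 → after 3×micro: 4 ⇒ (c0=1, c1=4)

first divergence at macro-step: 1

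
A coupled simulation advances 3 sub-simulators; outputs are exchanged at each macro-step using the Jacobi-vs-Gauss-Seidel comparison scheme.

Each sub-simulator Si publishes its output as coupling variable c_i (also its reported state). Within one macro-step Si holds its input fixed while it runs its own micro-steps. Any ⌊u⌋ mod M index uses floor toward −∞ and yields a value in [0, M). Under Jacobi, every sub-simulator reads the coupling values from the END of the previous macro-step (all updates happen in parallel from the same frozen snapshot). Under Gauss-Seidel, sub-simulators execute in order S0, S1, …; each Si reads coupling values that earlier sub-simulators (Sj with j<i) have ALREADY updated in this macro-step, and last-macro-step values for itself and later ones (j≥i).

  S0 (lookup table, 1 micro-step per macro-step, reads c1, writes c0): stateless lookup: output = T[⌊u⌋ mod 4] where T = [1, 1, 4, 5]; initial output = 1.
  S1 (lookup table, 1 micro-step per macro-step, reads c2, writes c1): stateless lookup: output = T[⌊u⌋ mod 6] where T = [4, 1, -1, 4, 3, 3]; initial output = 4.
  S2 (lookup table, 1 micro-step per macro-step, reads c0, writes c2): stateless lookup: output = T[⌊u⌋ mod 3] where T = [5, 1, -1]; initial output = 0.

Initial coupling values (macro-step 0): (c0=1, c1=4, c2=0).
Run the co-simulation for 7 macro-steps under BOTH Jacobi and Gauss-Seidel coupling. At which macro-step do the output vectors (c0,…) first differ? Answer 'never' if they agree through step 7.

first divergence at macro-step: never

[Jacobi] macro 1: S0 reads c1=4 → after 1×micro: 1; S1 reads c2=0 → after 1×micro: 4; S2 reads c0=1 → after 1×micro: 1 ⇒ (c0=1, c1=4, c2=1)
[Jacobi] macro 2: S0 reads c1=4 → after 1×micro: 1; S1 reads c2=1 → after 1×micro: 1; S2 reads c0=1 → after 1×micro: 1 ⇒ (c0=1, c1=1, c2=1)
[Jacobi] macro 3: S0 reads c1=1 → after 1×micro: 1; S1 reads c2=1 → after 1×micro: 1; S2 reads c0=1 → after 1×micro: 1 ⇒ (c0=1, c1=1, c2=1)
[Jacobi] macro 4: S0 reads c1=1 → after 1×micro: 1; S1 reads c2=1 → after 1×micro: 1; S2 reads c0=1 → after 1×micro: 1 ⇒ (c0=1, c1=1, c2=1)
[Jacobi] macro 5: S0 reads c1=1 → after 1×micro: 1; S1 reads c2=1 → after 1×micro: 1; S2 reads c0=1 → after 1×micro: 1 ⇒ (c0=1, c1=1, c2=1)
[Jacobi] macro 6: S0 reads c1=1 → after 1×micro: 1; S1 reads c2=1 → after 1×micro: 1; S2 reads c0=1 → after 1×micro: 1 ⇒ (c0=1, c1=1, c2=1)
[Jacobi] macro 7: S0 reads c1=1 → after 1×micro: 1; S1 reads c2=1 → after 1×micro: 1; S2 reads c0=1 → after 1×micro: 1 ⇒ (c0=1, c1=1, c2=1)
[Gauss-Seidel] macro 1: S0 reads c1=4 → after 1×micro: 1; S1 reads c2=0 → after 1×micro: 4; S2 reads c0=1 → after 1×micro: 1 ⇒ (c0=1, c1=4, c2=1)
[Gauss-Seidel] macro 2: S0 reads c1=4 → after 1×micro: 1; S1 reads c2=1 → after 1×micro: 1; S2 reads c0=1 → after 1×micro: 1 ⇒ (c0=1, c1=1, c2=1)
[Gauss-Seidel] macro 3: S0 reads c1=1 → after 1×micro: 1; S1 reads c2=1 → after 1×micro: 1; S2 reads c0=1 → after 1×micro: 1 ⇒ (c0=1, c1=1, c2=1)
[Gauss-Seidel] macro 4: S0 reads c1=1 → after 1×micro: 1; S1 reads c2=1 → after 1×micro: 1; S2 reads c0=1 → after 1×micro: 1 ⇒ (c0=1, c1=1, c2=1)
[Gauss-Seidel] macro 5: S0 reads c1=1 → after 1×micro: 1; S1 reads c2=1 → after 1×micro: 1; S2 reads c0=1 → after 1×micro: 1 ⇒ (c0=1, c1=1, c2=1)
[Gauss-Seidel] macro 6: S0 reads c1=1 → after 1×micro: 1; S1 reads c2=1 → after 1×micro: 1; S2 reads c0=1 → after 1×micro: 1 ⇒ (c0=1, c1=1, c2=1)
[Gauss-Seidel] macro 7: S0 reads c1=1 → after 1×micro: 1; S1 reads c2=1 → after 1×micro: 1; S2 reads c0=1 → after 1×micro: 1 ⇒ (c0=1, c1=1, c2=1)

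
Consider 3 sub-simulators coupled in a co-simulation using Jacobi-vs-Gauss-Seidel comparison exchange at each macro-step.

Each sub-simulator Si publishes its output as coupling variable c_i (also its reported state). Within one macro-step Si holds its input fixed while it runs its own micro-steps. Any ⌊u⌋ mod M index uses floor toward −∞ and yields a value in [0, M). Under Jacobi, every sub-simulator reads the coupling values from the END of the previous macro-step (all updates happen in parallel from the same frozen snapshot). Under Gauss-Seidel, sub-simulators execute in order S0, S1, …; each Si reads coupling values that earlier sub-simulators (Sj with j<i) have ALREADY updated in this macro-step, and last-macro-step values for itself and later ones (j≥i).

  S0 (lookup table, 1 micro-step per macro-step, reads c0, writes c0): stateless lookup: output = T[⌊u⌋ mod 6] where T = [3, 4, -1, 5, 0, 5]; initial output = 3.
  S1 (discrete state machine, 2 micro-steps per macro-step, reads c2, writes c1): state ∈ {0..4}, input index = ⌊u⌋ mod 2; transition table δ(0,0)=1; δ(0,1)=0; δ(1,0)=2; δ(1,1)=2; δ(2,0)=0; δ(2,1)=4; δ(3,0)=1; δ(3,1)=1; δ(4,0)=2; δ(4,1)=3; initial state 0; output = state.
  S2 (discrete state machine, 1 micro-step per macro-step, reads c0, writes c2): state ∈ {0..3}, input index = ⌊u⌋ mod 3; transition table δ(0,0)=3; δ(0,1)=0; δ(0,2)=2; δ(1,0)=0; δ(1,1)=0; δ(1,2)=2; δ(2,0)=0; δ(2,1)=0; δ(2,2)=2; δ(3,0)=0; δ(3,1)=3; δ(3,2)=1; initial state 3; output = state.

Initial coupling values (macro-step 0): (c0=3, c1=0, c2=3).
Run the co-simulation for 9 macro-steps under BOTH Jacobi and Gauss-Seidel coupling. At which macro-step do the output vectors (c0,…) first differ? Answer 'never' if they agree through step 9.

first divergence at macro-step: 1

[Jacobi] macro 1: S0 reads c0=3 → after 1×micro: 5; S1 reads c2=3 → after 2×micro: 0; S2 reads c0=3 → after 1×micro: 0 ⇒ (c0=5, c1=0, c2=0)
[Jacobi] macro 2: S0 reads c0=5 → after 1×micro: 5; S1 reads c2=0 → after 2×micro: 2; S2 reads c0=5 → after 1×micro: 2 ⇒ (c0=5, c1=2, c2=2)
[Jacobi] macro 3: S0 reads c0=5 → after 1×micro: 5; S1 reads c2=2 → after 2×micro: 1; S2 reads c0=5 → after 1×micro: 2 ⇒ (c0=5, c1=1, c2=2)
[Jacobi] macro 4: S0 reads c0=5 → after 1×micro: 5; S1 reads c2=2 → after 2×micro: 0; S2 reads c0=5 → after 1×micro: 2 ⇒ (c0=5, c1=0, c2=2)
[Jacobi] macro 5: S0 reads c0=5 → after 1×micro: 5; S1 reads c2=2 → after 2×micro: 2; S2 reads c0=5 → after 1×micro: 2 ⇒ (c0=5, c1=2, c2=2)
[Jacobi] macro 6: S0 reads c0=5 → after 1×micro: 5; S1 reads c2=2 → after 2×micro: 1; S2 reads c0=5 → after 1×micro: 2 ⇒ (c0=5, c1=1, c2=2)
[Jacobi] macro 7: S0 reads c0=5 → after 1×micro: 5; S1 reads c2=2 → after 2×micro: 0; S2 reads c0=5 → after 1×micro: 2 ⇒ (c0=5, c1=0, c2=2)
[Jacobi] macro 8: S0 reads c0=5 → after 1×micro: 5; S1 reads c2=2 → after 2×micro: 2; S2 reads c0=5 → after 1×micro: 2 ⇒ (c0=5, c1=2, c2=2)
[Jacobi] macro 9: S0 reads c0=5 → after 1×micro: 5; S1 reads c2=2 → after 2×micro: 1; S2 reads c0=5 → after 1×micro: 2 ⇒ (c0=5, c1=1, c2=2)
[Gauss-Seidel] macro 1: S0 reads c0=3 → after 1×micro: 5; S1 reads c2=3 → after 2×micro: 0; S2 reads c0=5 → after 1×micro: 1 ⇒ (c0=5, c1=0, c2=1)
[Gauss-Seidel] macro 2: S0 reads c0=5 → after 1×micro: 5; S1 reads c2=1 → after 2×micro: 0; S2 reads c0=5 → after 1×micro: 2 ⇒ (c0=5, c1=0, c2=2)
[Gauss-Seidel] macro 3: S0 reads c0=5 → after 1×micro: 5; S1 reads c2=2 → after 2×micro: 2; S2 reads c0=5 → after 1×micro: 2 ⇒ (c0=5, c1=2, c2=2)
[Gauss-Seidel] macro 4: S0 reads c0=5 → after 1×micro: 5; S1 reads c2=2 → after 2×micro: 1; S2 reads c0=5 → after 1×micro: 2 ⇒ (c0=5, c1=1, c2=2)
[Gauss-Seidel] macro 5: S0 reads c0=5 → after 1×micro: 5; S1 reads c2=2 → after 2×micro: 0; S2 reads c0=5 → after 1×micro: 2 ⇒ (c0=5, c1=0, c2=2)
[Gauss-Seidel] macro 6: S0 reads c0=5 → after 1×micro: 5; S1 reads c2=2 → after 2×micro: 2; S2 reads c0=5 → after 1×micro: 2 ⇒ (c0=5, c1=2, c2=2)
[Gauss-Seidel] macro 7: S0 reads c0=5 → after 1×micro: 5; S1 reads c2=2 → after 2×micro: 1; S2 reads c0=5 → after 1×micro: 2 ⇒ (c0=5, c1=1, c2=2)
[Gauss-Seidel] macro 8: S0 reads c0=5 → after 1×micro: 5; S1 reads c2=2 → after 2×micro: 0; S2 reads c0=5 → after 1×micro: 2 ⇒ (c0=5, c1=0, c2=2)
[Gauss-Seidel] macro 9: S0 reads c0=5 → after 1×micro: 5; S1 reads c2=2 → after 2×micro: 2; S2 reads c0=5 → after 1×micro: 2 ⇒ (c0=5, c1=2, c2=2)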